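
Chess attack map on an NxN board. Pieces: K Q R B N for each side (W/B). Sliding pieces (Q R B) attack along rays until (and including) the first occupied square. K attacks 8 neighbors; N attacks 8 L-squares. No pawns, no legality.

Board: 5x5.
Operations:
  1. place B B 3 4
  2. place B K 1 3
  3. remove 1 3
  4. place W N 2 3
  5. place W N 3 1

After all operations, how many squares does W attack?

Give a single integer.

Op 1: place BB@(3,4)
Op 2: place BK@(1,3)
Op 3: remove (1,3)
Op 4: place WN@(2,3)
Op 5: place WN@(3,1)
Per-piece attacks for W:
  WN@(2,3): attacks (4,4) (0,4) (3,1) (4,2) (1,1) (0,2)
  WN@(3,1): attacks (4,3) (2,3) (1,2) (1,0)
Union (10 distinct): (0,2) (0,4) (1,0) (1,1) (1,2) (2,3) (3,1) (4,2) (4,3) (4,4)

Answer: 10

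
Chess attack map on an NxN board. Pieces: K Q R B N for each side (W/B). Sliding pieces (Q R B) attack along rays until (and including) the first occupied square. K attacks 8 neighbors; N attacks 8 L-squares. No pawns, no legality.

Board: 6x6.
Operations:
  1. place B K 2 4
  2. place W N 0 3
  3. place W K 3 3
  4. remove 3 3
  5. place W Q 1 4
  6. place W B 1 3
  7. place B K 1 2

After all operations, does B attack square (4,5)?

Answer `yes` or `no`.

Answer: no

Derivation:
Op 1: place BK@(2,4)
Op 2: place WN@(0,3)
Op 3: place WK@(3,3)
Op 4: remove (3,3)
Op 5: place WQ@(1,4)
Op 6: place WB@(1,3)
Op 7: place BK@(1,2)
Per-piece attacks for B:
  BK@(1,2): attacks (1,3) (1,1) (2,2) (0,2) (2,3) (2,1) (0,3) (0,1)
  BK@(2,4): attacks (2,5) (2,3) (3,4) (1,4) (3,5) (3,3) (1,5) (1,3)
B attacks (4,5): no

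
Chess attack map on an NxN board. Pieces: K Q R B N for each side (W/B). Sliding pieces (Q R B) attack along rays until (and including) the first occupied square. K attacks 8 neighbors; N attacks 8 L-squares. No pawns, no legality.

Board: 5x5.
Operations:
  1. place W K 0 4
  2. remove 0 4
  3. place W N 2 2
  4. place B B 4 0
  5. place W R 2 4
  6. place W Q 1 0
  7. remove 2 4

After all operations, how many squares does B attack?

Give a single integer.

Answer: 2

Derivation:
Op 1: place WK@(0,4)
Op 2: remove (0,4)
Op 3: place WN@(2,2)
Op 4: place BB@(4,0)
Op 5: place WR@(2,4)
Op 6: place WQ@(1,0)
Op 7: remove (2,4)
Per-piece attacks for B:
  BB@(4,0): attacks (3,1) (2,2) [ray(-1,1) blocked at (2,2)]
Union (2 distinct): (2,2) (3,1)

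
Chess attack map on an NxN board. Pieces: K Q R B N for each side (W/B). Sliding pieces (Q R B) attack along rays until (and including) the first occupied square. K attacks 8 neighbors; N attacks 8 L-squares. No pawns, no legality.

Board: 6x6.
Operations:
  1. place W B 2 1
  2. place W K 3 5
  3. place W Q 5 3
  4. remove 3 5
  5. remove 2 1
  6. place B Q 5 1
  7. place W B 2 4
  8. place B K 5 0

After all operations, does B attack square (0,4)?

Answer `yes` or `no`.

Op 1: place WB@(2,1)
Op 2: place WK@(3,5)
Op 3: place WQ@(5,3)
Op 4: remove (3,5)
Op 5: remove (2,1)
Op 6: place BQ@(5,1)
Op 7: place WB@(2,4)
Op 8: place BK@(5,0)
Per-piece attacks for B:
  BK@(5,0): attacks (5,1) (4,0) (4,1)
  BQ@(5,1): attacks (5,2) (5,3) (5,0) (4,1) (3,1) (2,1) (1,1) (0,1) (4,2) (3,3) (2,4) (4,0) [ray(0,1) blocked at (5,3); ray(0,-1) blocked at (5,0); ray(-1,1) blocked at (2,4)]
B attacks (0,4): no

Answer: no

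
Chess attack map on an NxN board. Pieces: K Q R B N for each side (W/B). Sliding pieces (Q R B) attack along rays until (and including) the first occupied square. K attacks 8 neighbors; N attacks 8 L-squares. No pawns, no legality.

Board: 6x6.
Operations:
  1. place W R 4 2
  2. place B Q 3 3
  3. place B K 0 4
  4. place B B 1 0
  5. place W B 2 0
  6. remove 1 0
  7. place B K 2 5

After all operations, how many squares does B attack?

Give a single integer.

Answer: 20

Derivation:
Op 1: place WR@(4,2)
Op 2: place BQ@(3,3)
Op 3: place BK@(0,4)
Op 4: place BB@(1,0)
Op 5: place WB@(2,0)
Op 6: remove (1,0)
Op 7: place BK@(2,5)
Per-piece attacks for B:
  BK@(0,4): attacks (0,5) (0,3) (1,4) (1,5) (1,3)
  BK@(2,5): attacks (2,4) (3,5) (1,5) (3,4) (1,4)
  BQ@(3,3): attacks (3,4) (3,5) (3,2) (3,1) (3,0) (4,3) (5,3) (2,3) (1,3) (0,3) (4,4) (5,5) (4,2) (2,4) (1,5) (2,2) (1,1) (0,0) [ray(1,-1) blocked at (4,2)]
Union (20 distinct): (0,0) (0,3) (0,5) (1,1) (1,3) (1,4) (1,5) (2,2) (2,3) (2,4) (3,0) (3,1) (3,2) (3,4) (3,5) (4,2) (4,3) (4,4) (5,3) (5,5)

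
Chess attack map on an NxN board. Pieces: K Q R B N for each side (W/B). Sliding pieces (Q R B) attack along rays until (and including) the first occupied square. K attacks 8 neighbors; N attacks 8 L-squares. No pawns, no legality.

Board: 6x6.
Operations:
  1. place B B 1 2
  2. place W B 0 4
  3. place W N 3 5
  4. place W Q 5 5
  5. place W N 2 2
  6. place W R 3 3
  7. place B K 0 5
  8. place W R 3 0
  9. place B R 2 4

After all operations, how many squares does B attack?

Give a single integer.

Answer: 14

Derivation:
Op 1: place BB@(1,2)
Op 2: place WB@(0,4)
Op 3: place WN@(3,5)
Op 4: place WQ@(5,5)
Op 5: place WN@(2,2)
Op 6: place WR@(3,3)
Op 7: place BK@(0,5)
Op 8: place WR@(3,0)
Op 9: place BR@(2,4)
Per-piece attacks for B:
  BK@(0,5): attacks (0,4) (1,5) (1,4)
  BB@(1,2): attacks (2,3) (3,4) (4,5) (2,1) (3,0) (0,3) (0,1) [ray(1,-1) blocked at (3,0)]
  BR@(2,4): attacks (2,5) (2,3) (2,2) (3,4) (4,4) (5,4) (1,4) (0,4) [ray(0,-1) blocked at (2,2); ray(-1,0) blocked at (0,4)]
Union (14 distinct): (0,1) (0,3) (0,4) (1,4) (1,5) (2,1) (2,2) (2,3) (2,5) (3,0) (3,4) (4,4) (4,5) (5,4)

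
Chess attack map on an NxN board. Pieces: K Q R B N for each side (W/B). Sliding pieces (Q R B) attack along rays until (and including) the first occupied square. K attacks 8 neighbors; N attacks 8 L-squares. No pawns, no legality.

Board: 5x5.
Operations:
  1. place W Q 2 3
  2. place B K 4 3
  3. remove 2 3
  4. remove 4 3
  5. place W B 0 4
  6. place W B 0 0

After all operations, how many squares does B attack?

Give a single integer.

Op 1: place WQ@(2,3)
Op 2: place BK@(4,3)
Op 3: remove (2,3)
Op 4: remove (4,3)
Op 5: place WB@(0,4)
Op 6: place WB@(0,0)
Per-piece attacks for B:
Union (0 distinct): (none)

Answer: 0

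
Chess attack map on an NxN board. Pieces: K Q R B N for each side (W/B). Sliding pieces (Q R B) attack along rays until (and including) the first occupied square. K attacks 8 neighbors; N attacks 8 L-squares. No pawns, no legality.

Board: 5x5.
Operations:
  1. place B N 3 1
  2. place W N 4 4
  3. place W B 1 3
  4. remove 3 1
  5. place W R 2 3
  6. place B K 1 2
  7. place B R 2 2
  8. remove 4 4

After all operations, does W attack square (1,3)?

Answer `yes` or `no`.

Op 1: place BN@(3,1)
Op 2: place WN@(4,4)
Op 3: place WB@(1,3)
Op 4: remove (3,1)
Op 5: place WR@(2,3)
Op 6: place BK@(1,2)
Op 7: place BR@(2,2)
Op 8: remove (4,4)
Per-piece attacks for W:
  WB@(1,3): attacks (2,4) (2,2) (0,4) (0,2) [ray(1,-1) blocked at (2,2)]
  WR@(2,3): attacks (2,4) (2,2) (3,3) (4,3) (1,3) [ray(0,-1) blocked at (2,2); ray(-1,0) blocked at (1,3)]
W attacks (1,3): yes

Answer: yes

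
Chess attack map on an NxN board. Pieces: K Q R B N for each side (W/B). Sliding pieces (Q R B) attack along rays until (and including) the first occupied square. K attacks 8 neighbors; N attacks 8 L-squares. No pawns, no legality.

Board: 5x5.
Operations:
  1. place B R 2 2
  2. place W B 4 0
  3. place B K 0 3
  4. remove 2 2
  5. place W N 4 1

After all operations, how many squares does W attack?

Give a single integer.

Answer: 6

Derivation:
Op 1: place BR@(2,2)
Op 2: place WB@(4,0)
Op 3: place BK@(0,3)
Op 4: remove (2,2)
Op 5: place WN@(4,1)
Per-piece attacks for W:
  WB@(4,0): attacks (3,1) (2,2) (1,3) (0,4)
  WN@(4,1): attacks (3,3) (2,2) (2,0)
Union (6 distinct): (0,4) (1,3) (2,0) (2,2) (3,1) (3,3)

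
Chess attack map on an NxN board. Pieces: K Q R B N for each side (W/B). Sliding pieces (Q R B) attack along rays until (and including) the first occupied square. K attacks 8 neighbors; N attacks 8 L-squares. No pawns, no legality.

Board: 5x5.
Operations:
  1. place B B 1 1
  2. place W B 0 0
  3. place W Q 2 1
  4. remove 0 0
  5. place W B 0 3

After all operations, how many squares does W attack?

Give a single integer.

Answer: 15

Derivation:
Op 1: place BB@(1,1)
Op 2: place WB@(0,0)
Op 3: place WQ@(2,1)
Op 4: remove (0,0)
Op 5: place WB@(0,3)
Per-piece attacks for W:
  WB@(0,3): attacks (1,4) (1,2) (2,1) [ray(1,-1) blocked at (2,1)]
  WQ@(2,1): attacks (2,2) (2,3) (2,4) (2,0) (3,1) (4,1) (1,1) (3,2) (4,3) (3,0) (1,2) (0,3) (1,0) [ray(-1,0) blocked at (1,1); ray(-1,1) blocked at (0,3)]
Union (15 distinct): (0,3) (1,0) (1,1) (1,2) (1,4) (2,0) (2,1) (2,2) (2,3) (2,4) (3,0) (3,1) (3,2) (4,1) (4,3)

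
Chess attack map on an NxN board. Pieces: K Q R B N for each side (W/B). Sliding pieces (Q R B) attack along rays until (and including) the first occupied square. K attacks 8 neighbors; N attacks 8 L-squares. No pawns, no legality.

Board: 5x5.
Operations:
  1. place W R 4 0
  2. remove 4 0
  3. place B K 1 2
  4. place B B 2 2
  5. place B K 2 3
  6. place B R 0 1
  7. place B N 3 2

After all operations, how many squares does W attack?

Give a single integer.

Op 1: place WR@(4,0)
Op 2: remove (4,0)
Op 3: place BK@(1,2)
Op 4: place BB@(2,2)
Op 5: place BK@(2,3)
Op 6: place BR@(0,1)
Op 7: place BN@(3,2)
Per-piece attacks for W:
Union (0 distinct): (none)

Answer: 0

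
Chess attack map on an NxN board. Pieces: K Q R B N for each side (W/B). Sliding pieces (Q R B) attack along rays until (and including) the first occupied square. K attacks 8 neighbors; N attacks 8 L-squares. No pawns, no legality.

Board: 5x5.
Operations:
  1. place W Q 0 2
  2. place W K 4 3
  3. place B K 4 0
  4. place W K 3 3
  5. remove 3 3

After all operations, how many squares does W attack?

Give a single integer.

Answer: 15

Derivation:
Op 1: place WQ@(0,2)
Op 2: place WK@(4,3)
Op 3: place BK@(4,0)
Op 4: place WK@(3,3)
Op 5: remove (3,3)
Per-piece attacks for W:
  WQ@(0,2): attacks (0,3) (0,4) (0,1) (0,0) (1,2) (2,2) (3,2) (4,2) (1,3) (2,4) (1,1) (2,0)
  WK@(4,3): attacks (4,4) (4,2) (3,3) (3,4) (3,2)
Union (15 distinct): (0,0) (0,1) (0,3) (0,4) (1,1) (1,2) (1,3) (2,0) (2,2) (2,4) (3,2) (3,3) (3,4) (4,2) (4,4)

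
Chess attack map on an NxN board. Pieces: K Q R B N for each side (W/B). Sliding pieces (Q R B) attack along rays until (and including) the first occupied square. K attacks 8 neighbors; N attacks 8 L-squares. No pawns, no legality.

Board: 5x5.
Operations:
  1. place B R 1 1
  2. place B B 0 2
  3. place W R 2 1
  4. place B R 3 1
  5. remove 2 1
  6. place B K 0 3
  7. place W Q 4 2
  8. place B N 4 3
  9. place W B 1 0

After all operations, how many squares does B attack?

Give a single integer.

Op 1: place BR@(1,1)
Op 2: place BB@(0,2)
Op 3: place WR@(2,1)
Op 4: place BR@(3,1)
Op 5: remove (2,1)
Op 6: place BK@(0,3)
Op 7: place WQ@(4,2)
Op 8: place BN@(4,3)
Op 9: place WB@(1,0)
Per-piece attacks for B:
  BB@(0,2): attacks (1,3) (2,4) (1,1) [ray(1,-1) blocked at (1,1)]
  BK@(0,3): attacks (0,4) (0,2) (1,3) (1,4) (1,2)
  BR@(1,1): attacks (1,2) (1,3) (1,4) (1,0) (2,1) (3,1) (0,1) [ray(0,-1) blocked at (1,0); ray(1,0) blocked at (3,1)]
  BR@(3,1): attacks (3,2) (3,3) (3,4) (3,0) (4,1) (2,1) (1,1) [ray(-1,0) blocked at (1,1)]
  BN@(4,3): attacks (2,4) (3,1) (2,2)
Union (17 distinct): (0,1) (0,2) (0,4) (1,0) (1,1) (1,2) (1,3) (1,4) (2,1) (2,2) (2,4) (3,0) (3,1) (3,2) (3,3) (3,4) (4,1)

Answer: 17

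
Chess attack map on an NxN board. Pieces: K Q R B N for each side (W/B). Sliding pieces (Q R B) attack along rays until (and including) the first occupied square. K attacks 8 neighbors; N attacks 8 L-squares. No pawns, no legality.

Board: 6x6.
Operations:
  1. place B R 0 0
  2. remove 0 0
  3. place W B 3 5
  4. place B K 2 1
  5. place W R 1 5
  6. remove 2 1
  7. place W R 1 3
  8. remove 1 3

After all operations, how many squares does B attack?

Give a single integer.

Op 1: place BR@(0,0)
Op 2: remove (0,0)
Op 3: place WB@(3,5)
Op 4: place BK@(2,1)
Op 5: place WR@(1,5)
Op 6: remove (2,1)
Op 7: place WR@(1,3)
Op 8: remove (1,3)
Per-piece attacks for B:
Union (0 distinct): (none)

Answer: 0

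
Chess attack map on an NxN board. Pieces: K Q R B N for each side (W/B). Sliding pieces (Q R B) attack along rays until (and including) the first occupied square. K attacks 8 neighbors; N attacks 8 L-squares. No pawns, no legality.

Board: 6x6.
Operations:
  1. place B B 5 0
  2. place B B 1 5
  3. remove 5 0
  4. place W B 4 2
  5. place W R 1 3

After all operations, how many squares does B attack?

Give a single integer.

Op 1: place BB@(5,0)
Op 2: place BB@(1,5)
Op 3: remove (5,0)
Op 4: place WB@(4,2)
Op 5: place WR@(1,3)
Per-piece attacks for B:
  BB@(1,5): attacks (2,4) (3,3) (4,2) (0,4) [ray(1,-1) blocked at (4,2)]
Union (4 distinct): (0,4) (2,4) (3,3) (4,2)

Answer: 4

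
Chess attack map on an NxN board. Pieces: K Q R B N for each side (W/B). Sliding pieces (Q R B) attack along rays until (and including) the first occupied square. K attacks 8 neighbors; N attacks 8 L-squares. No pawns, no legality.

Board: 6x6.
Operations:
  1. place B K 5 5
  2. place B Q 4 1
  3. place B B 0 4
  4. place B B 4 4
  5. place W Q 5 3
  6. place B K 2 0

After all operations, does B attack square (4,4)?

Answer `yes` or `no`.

Answer: yes

Derivation:
Op 1: place BK@(5,5)
Op 2: place BQ@(4,1)
Op 3: place BB@(0,4)
Op 4: place BB@(4,4)
Op 5: place WQ@(5,3)
Op 6: place BK@(2,0)
Per-piece attacks for B:
  BB@(0,4): attacks (1,5) (1,3) (2,2) (3,1) (4,0)
  BK@(2,0): attacks (2,1) (3,0) (1,0) (3,1) (1,1)
  BQ@(4,1): attacks (4,2) (4,3) (4,4) (4,0) (5,1) (3,1) (2,1) (1,1) (0,1) (5,2) (5,0) (3,2) (2,3) (1,4) (0,5) (3,0) [ray(0,1) blocked at (4,4)]
  BB@(4,4): attacks (5,5) (5,3) (3,5) (3,3) (2,2) (1,1) (0,0) [ray(1,1) blocked at (5,5); ray(1,-1) blocked at (5,3)]
  BK@(5,5): attacks (5,4) (4,5) (4,4)
B attacks (4,4): yes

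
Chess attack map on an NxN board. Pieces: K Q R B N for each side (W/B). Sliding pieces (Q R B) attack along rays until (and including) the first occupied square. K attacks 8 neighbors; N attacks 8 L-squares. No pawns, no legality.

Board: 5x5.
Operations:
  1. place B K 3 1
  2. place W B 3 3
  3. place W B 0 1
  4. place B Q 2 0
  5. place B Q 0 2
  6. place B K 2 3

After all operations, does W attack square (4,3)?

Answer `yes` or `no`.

Answer: no

Derivation:
Op 1: place BK@(3,1)
Op 2: place WB@(3,3)
Op 3: place WB@(0,1)
Op 4: place BQ@(2,0)
Op 5: place BQ@(0,2)
Op 6: place BK@(2,3)
Per-piece attacks for W:
  WB@(0,1): attacks (1,2) (2,3) (1,0) [ray(1,1) blocked at (2,3)]
  WB@(3,3): attacks (4,4) (4,2) (2,4) (2,2) (1,1) (0,0)
W attacks (4,3): no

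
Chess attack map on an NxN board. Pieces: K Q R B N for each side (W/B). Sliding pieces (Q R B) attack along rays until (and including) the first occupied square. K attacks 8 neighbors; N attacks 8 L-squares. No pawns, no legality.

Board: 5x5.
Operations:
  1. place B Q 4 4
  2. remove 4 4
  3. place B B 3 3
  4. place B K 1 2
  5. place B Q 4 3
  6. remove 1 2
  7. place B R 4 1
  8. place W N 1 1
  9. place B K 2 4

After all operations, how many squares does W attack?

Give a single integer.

Op 1: place BQ@(4,4)
Op 2: remove (4,4)
Op 3: place BB@(3,3)
Op 4: place BK@(1,2)
Op 5: place BQ@(4,3)
Op 6: remove (1,2)
Op 7: place BR@(4,1)
Op 8: place WN@(1,1)
Op 9: place BK@(2,4)
Per-piece attacks for W:
  WN@(1,1): attacks (2,3) (3,2) (0,3) (3,0)
Union (4 distinct): (0,3) (2,3) (3,0) (3,2)

Answer: 4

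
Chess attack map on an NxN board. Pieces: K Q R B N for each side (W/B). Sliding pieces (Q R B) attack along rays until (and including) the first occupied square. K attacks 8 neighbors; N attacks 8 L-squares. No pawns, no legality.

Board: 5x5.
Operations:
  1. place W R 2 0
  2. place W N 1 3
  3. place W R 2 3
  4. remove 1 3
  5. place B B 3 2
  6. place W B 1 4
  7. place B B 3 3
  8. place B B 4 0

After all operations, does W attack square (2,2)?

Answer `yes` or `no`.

Answer: yes

Derivation:
Op 1: place WR@(2,0)
Op 2: place WN@(1,3)
Op 3: place WR@(2,3)
Op 4: remove (1,3)
Op 5: place BB@(3,2)
Op 6: place WB@(1,4)
Op 7: place BB@(3,3)
Op 8: place BB@(4,0)
Per-piece attacks for W:
  WB@(1,4): attacks (2,3) (0,3) [ray(1,-1) blocked at (2,3)]
  WR@(2,0): attacks (2,1) (2,2) (2,3) (3,0) (4,0) (1,0) (0,0) [ray(0,1) blocked at (2,3); ray(1,0) blocked at (4,0)]
  WR@(2,3): attacks (2,4) (2,2) (2,1) (2,0) (3,3) (1,3) (0,3) [ray(0,-1) blocked at (2,0); ray(1,0) blocked at (3,3)]
W attacks (2,2): yes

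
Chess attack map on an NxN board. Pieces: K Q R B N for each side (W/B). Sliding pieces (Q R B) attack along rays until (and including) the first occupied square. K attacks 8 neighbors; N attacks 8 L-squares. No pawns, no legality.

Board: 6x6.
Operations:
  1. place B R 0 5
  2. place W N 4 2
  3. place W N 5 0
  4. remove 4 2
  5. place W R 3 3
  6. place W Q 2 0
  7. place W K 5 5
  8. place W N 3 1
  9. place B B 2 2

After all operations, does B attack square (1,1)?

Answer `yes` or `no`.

Answer: yes

Derivation:
Op 1: place BR@(0,5)
Op 2: place WN@(4,2)
Op 3: place WN@(5,0)
Op 4: remove (4,2)
Op 5: place WR@(3,3)
Op 6: place WQ@(2,0)
Op 7: place WK@(5,5)
Op 8: place WN@(3,1)
Op 9: place BB@(2,2)
Per-piece attacks for B:
  BR@(0,5): attacks (0,4) (0,3) (0,2) (0,1) (0,0) (1,5) (2,5) (3,5) (4,5) (5,5) [ray(1,0) blocked at (5,5)]
  BB@(2,2): attacks (3,3) (3,1) (1,3) (0,4) (1,1) (0,0) [ray(1,1) blocked at (3,3); ray(1,-1) blocked at (3,1)]
B attacks (1,1): yes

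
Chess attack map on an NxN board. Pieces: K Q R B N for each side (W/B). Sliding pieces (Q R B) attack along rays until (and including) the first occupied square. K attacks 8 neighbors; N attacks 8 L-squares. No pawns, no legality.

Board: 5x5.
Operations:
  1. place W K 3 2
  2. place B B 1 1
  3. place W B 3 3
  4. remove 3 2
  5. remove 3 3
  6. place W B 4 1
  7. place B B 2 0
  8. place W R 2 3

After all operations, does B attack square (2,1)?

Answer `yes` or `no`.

Op 1: place WK@(3,2)
Op 2: place BB@(1,1)
Op 3: place WB@(3,3)
Op 4: remove (3,2)
Op 5: remove (3,3)
Op 6: place WB@(4,1)
Op 7: place BB@(2,0)
Op 8: place WR@(2,3)
Per-piece attacks for B:
  BB@(1,1): attacks (2,2) (3,3) (4,4) (2,0) (0,2) (0,0) [ray(1,-1) blocked at (2,0)]
  BB@(2,0): attacks (3,1) (4,2) (1,1) [ray(-1,1) blocked at (1,1)]
B attacks (2,1): no

Answer: no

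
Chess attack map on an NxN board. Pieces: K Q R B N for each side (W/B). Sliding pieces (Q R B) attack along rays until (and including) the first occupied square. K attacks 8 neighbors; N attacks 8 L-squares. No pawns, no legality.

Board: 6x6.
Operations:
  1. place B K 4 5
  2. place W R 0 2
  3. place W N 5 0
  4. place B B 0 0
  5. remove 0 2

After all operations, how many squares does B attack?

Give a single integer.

Op 1: place BK@(4,5)
Op 2: place WR@(0,2)
Op 3: place WN@(5,0)
Op 4: place BB@(0,0)
Op 5: remove (0,2)
Per-piece attacks for B:
  BB@(0,0): attacks (1,1) (2,2) (3,3) (4,4) (5,5)
  BK@(4,5): attacks (4,4) (5,5) (3,5) (5,4) (3,4)
Union (8 distinct): (1,1) (2,2) (3,3) (3,4) (3,5) (4,4) (5,4) (5,5)

Answer: 8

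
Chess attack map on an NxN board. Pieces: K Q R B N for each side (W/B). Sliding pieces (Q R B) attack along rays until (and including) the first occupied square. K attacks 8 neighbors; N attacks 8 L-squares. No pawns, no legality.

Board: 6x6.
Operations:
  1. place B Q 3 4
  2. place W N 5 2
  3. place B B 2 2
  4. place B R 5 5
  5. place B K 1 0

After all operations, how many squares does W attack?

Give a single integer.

Answer: 4

Derivation:
Op 1: place BQ@(3,4)
Op 2: place WN@(5,2)
Op 3: place BB@(2,2)
Op 4: place BR@(5,5)
Op 5: place BK@(1,0)
Per-piece attacks for W:
  WN@(5,2): attacks (4,4) (3,3) (4,0) (3,1)
Union (4 distinct): (3,1) (3,3) (4,0) (4,4)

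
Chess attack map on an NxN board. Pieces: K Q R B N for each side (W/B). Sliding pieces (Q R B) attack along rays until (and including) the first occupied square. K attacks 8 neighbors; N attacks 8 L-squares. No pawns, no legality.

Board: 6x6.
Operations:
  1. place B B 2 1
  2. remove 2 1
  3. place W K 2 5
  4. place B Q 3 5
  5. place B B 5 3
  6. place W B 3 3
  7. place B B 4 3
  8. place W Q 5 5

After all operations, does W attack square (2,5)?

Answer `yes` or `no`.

Answer: no

Derivation:
Op 1: place BB@(2,1)
Op 2: remove (2,1)
Op 3: place WK@(2,5)
Op 4: place BQ@(3,5)
Op 5: place BB@(5,3)
Op 6: place WB@(3,3)
Op 7: place BB@(4,3)
Op 8: place WQ@(5,5)
Per-piece attacks for W:
  WK@(2,5): attacks (2,4) (3,5) (1,5) (3,4) (1,4)
  WB@(3,3): attacks (4,4) (5,5) (4,2) (5,1) (2,4) (1,5) (2,2) (1,1) (0,0) [ray(1,1) blocked at (5,5)]
  WQ@(5,5): attacks (5,4) (5,3) (4,5) (3,5) (4,4) (3,3) [ray(0,-1) blocked at (5,3); ray(-1,0) blocked at (3,5); ray(-1,-1) blocked at (3,3)]
W attacks (2,5): no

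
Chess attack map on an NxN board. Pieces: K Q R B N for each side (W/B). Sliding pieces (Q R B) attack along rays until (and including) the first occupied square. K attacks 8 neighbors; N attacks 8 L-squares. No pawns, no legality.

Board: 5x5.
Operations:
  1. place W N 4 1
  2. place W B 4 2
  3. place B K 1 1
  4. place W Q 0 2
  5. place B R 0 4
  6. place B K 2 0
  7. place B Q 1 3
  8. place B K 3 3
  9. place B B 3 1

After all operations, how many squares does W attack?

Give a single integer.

Op 1: place WN@(4,1)
Op 2: place WB@(4,2)
Op 3: place BK@(1,1)
Op 4: place WQ@(0,2)
Op 5: place BR@(0,4)
Op 6: place BK@(2,0)
Op 7: place BQ@(1,3)
Op 8: place BK@(3,3)
Op 9: place BB@(3,1)
Per-piece attacks for W:
  WQ@(0,2): attacks (0,3) (0,4) (0,1) (0,0) (1,2) (2,2) (3,2) (4,2) (1,3) (1,1) [ray(0,1) blocked at (0,4); ray(1,0) blocked at (4,2); ray(1,1) blocked at (1,3); ray(1,-1) blocked at (1,1)]
  WN@(4,1): attacks (3,3) (2,2) (2,0)
  WB@(4,2): attacks (3,3) (3,1) [ray(-1,1) blocked at (3,3); ray(-1,-1) blocked at (3,1)]
Union (13 distinct): (0,0) (0,1) (0,3) (0,4) (1,1) (1,2) (1,3) (2,0) (2,2) (3,1) (3,2) (3,3) (4,2)

Answer: 13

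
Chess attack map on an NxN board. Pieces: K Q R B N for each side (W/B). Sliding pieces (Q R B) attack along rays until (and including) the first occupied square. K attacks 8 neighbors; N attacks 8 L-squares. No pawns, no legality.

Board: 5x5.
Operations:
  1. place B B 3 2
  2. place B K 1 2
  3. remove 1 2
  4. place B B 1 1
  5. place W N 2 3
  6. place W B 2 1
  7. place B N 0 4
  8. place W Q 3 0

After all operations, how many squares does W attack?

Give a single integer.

Op 1: place BB@(3,2)
Op 2: place BK@(1,2)
Op 3: remove (1,2)
Op 4: place BB@(1,1)
Op 5: place WN@(2,3)
Op 6: place WB@(2,1)
Op 7: place BN@(0,4)
Op 8: place WQ@(3,0)
Per-piece attacks for W:
  WB@(2,1): attacks (3,2) (3,0) (1,2) (0,3) (1,0) [ray(1,1) blocked at (3,2); ray(1,-1) blocked at (3,0)]
  WN@(2,3): attacks (4,4) (0,4) (3,1) (4,2) (1,1) (0,2)
  WQ@(3,0): attacks (3,1) (3,2) (4,0) (2,0) (1,0) (0,0) (4,1) (2,1) [ray(0,1) blocked at (3,2); ray(-1,1) blocked at (2,1)]
Union (16 distinct): (0,0) (0,2) (0,3) (0,4) (1,0) (1,1) (1,2) (2,0) (2,1) (3,0) (3,1) (3,2) (4,0) (4,1) (4,2) (4,4)

Answer: 16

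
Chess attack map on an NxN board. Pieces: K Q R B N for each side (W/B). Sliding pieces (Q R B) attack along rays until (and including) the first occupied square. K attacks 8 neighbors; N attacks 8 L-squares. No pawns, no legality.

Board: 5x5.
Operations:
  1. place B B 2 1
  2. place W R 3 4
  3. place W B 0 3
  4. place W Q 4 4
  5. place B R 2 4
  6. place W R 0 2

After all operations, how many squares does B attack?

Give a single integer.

Op 1: place BB@(2,1)
Op 2: place WR@(3,4)
Op 3: place WB@(0,3)
Op 4: place WQ@(4,4)
Op 5: place BR@(2,4)
Op 6: place WR@(0,2)
Per-piece attacks for B:
  BB@(2,1): attacks (3,2) (4,3) (3,0) (1,2) (0,3) (1,0) [ray(-1,1) blocked at (0,3)]
  BR@(2,4): attacks (2,3) (2,2) (2,1) (3,4) (1,4) (0,4) [ray(0,-1) blocked at (2,1); ray(1,0) blocked at (3,4)]
Union (12 distinct): (0,3) (0,4) (1,0) (1,2) (1,4) (2,1) (2,2) (2,3) (3,0) (3,2) (3,4) (4,3)

Answer: 12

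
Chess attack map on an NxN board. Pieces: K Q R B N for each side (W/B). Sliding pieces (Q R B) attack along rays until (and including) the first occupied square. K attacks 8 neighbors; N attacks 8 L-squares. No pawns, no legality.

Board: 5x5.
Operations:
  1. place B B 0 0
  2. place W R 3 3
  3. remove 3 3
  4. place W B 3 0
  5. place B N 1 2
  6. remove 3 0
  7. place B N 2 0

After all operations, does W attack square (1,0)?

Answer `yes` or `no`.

Answer: no

Derivation:
Op 1: place BB@(0,0)
Op 2: place WR@(3,3)
Op 3: remove (3,3)
Op 4: place WB@(3,0)
Op 5: place BN@(1,2)
Op 6: remove (3,0)
Op 7: place BN@(2,0)
Per-piece attacks for W:
W attacks (1,0): no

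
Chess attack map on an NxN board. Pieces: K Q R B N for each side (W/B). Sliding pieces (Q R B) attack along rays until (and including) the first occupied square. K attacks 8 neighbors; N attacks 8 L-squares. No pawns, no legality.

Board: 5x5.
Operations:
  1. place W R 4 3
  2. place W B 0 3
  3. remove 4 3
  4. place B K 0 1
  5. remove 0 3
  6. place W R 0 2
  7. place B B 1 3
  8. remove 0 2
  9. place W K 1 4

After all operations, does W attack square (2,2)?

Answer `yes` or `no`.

Answer: no

Derivation:
Op 1: place WR@(4,3)
Op 2: place WB@(0,3)
Op 3: remove (4,3)
Op 4: place BK@(0,1)
Op 5: remove (0,3)
Op 6: place WR@(0,2)
Op 7: place BB@(1,3)
Op 8: remove (0,2)
Op 9: place WK@(1,4)
Per-piece attacks for W:
  WK@(1,4): attacks (1,3) (2,4) (0,4) (2,3) (0,3)
W attacks (2,2): no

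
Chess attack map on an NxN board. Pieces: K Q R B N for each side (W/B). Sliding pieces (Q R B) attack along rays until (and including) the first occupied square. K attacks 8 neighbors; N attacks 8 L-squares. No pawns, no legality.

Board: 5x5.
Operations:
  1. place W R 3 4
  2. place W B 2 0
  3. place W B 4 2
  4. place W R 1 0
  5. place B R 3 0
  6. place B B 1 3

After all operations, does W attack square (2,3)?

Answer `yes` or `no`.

Op 1: place WR@(3,4)
Op 2: place WB@(2,0)
Op 3: place WB@(4,2)
Op 4: place WR@(1,0)
Op 5: place BR@(3,0)
Op 6: place BB@(1,3)
Per-piece attacks for W:
  WR@(1,0): attacks (1,1) (1,2) (1,3) (2,0) (0,0) [ray(0,1) blocked at (1,3); ray(1,0) blocked at (2,0)]
  WB@(2,0): attacks (3,1) (4,2) (1,1) (0,2) [ray(1,1) blocked at (4,2)]
  WR@(3,4): attacks (3,3) (3,2) (3,1) (3,0) (4,4) (2,4) (1,4) (0,4) [ray(0,-1) blocked at (3,0)]
  WB@(4,2): attacks (3,3) (2,4) (3,1) (2,0) [ray(-1,-1) blocked at (2,0)]
W attacks (2,3): no

Answer: no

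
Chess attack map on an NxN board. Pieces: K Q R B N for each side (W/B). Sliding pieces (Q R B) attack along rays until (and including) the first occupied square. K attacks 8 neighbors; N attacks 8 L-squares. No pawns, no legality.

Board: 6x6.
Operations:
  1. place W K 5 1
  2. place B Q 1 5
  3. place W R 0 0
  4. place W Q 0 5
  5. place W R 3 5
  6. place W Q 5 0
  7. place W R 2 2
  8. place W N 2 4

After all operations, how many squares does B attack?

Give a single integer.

Op 1: place WK@(5,1)
Op 2: place BQ@(1,5)
Op 3: place WR@(0,0)
Op 4: place WQ@(0,5)
Op 5: place WR@(3,5)
Op 6: place WQ@(5,0)
Op 7: place WR@(2,2)
Op 8: place WN@(2,4)
Per-piece attacks for B:
  BQ@(1,5): attacks (1,4) (1,3) (1,2) (1,1) (1,0) (2,5) (3,5) (0,5) (2,4) (0,4) [ray(1,0) blocked at (3,5); ray(-1,0) blocked at (0,5); ray(1,-1) blocked at (2,4)]
Union (10 distinct): (0,4) (0,5) (1,0) (1,1) (1,2) (1,3) (1,4) (2,4) (2,5) (3,5)

Answer: 10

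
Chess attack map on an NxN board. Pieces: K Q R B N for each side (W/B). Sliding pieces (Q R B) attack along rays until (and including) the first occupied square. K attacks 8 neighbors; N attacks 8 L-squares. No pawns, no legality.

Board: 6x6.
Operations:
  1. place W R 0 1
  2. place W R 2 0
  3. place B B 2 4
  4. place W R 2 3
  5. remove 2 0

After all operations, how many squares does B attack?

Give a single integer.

Op 1: place WR@(0,1)
Op 2: place WR@(2,0)
Op 3: place BB@(2,4)
Op 4: place WR@(2,3)
Op 5: remove (2,0)
Per-piece attacks for B:
  BB@(2,4): attacks (3,5) (3,3) (4,2) (5,1) (1,5) (1,3) (0,2)
Union (7 distinct): (0,2) (1,3) (1,5) (3,3) (3,5) (4,2) (5,1)

Answer: 7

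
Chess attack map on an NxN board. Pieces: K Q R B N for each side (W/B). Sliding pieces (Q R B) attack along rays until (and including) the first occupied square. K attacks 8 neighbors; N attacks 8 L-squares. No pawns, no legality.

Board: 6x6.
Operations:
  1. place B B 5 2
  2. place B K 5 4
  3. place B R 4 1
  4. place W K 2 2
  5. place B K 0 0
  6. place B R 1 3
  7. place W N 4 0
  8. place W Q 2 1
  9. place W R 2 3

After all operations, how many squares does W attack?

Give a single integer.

Op 1: place BB@(5,2)
Op 2: place BK@(5,4)
Op 3: place BR@(4,1)
Op 4: place WK@(2,2)
Op 5: place BK@(0,0)
Op 6: place BR@(1,3)
Op 7: place WN@(4,0)
Op 8: place WQ@(2,1)
Op 9: place WR@(2,3)
Per-piece attacks for W:
  WQ@(2,1): attacks (2,2) (2,0) (3,1) (4,1) (1,1) (0,1) (3,2) (4,3) (5,4) (3,0) (1,2) (0,3) (1,0) [ray(0,1) blocked at (2,2); ray(1,0) blocked at (4,1); ray(1,1) blocked at (5,4)]
  WK@(2,2): attacks (2,3) (2,1) (3,2) (1,2) (3,3) (3,1) (1,3) (1,1)
  WR@(2,3): attacks (2,4) (2,5) (2,2) (3,3) (4,3) (5,3) (1,3) [ray(0,-1) blocked at (2,2); ray(-1,0) blocked at (1,3)]
  WN@(4,0): attacks (5,2) (3,2) (2,1)
Union (21 distinct): (0,1) (0,3) (1,0) (1,1) (1,2) (1,3) (2,0) (2,1) (2,2) (2,3) (2,4) (2,5) (3,0) (3,1) (3,2) (3,3) (4,1) (4,3) (5,2) (5,3) (5,4)

Answer: 21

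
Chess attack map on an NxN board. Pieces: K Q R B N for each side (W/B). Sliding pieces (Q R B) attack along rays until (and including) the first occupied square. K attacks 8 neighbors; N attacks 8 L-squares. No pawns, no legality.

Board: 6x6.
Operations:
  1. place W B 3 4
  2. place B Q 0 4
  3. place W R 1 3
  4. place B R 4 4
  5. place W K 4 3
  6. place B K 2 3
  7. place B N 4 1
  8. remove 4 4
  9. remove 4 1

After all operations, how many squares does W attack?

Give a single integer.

Answer: 18

Derivation:
Op 1: place WB@(3,4)
Op 2: place BQ@(0,4)
Op 3: place WR@(1,3)
Op 4: place BR@(4,4)
Op 5: place WK@(4,3)
Op 6: place BK@(2,3)
Op 7: place BN@(4,1)
Op 8: remove (4,4)
Op 9: remove (4,1)
Per-piece attacks for W:
  WR@(1,3): attacks (1,4) (1,5) (1,2) (1,1) (1,0) (2,3) (0,3) [ray(1,0) blocked at (2,3)]
  WB@(3,4): attacks (4,5) (4,3) (2,5) (2,3) [ray(1,-1) blocked at (4,3); ray(-1,-1) blocked at (2,3)]
  WK@(4,3): attacks (4,4) (4,2) (5,3) (3,3) (5,4) (5,2) (3,4) (3,2)
Union (18 distinct): (0,3) (1,0) (1,1) (1,2) (1,4) (1,5) (2,3) (2,5) (3,2) (3,3) (3,4) (4,2) (4,3) (4,4) (4,5) (5,2) (5,3) (5,4)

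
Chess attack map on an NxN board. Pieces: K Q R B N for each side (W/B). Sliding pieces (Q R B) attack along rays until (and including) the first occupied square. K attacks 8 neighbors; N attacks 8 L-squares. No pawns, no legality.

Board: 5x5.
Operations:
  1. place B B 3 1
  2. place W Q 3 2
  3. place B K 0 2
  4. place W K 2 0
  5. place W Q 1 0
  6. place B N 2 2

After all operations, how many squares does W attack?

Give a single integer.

Op 1: place BB@(3,1)
Op 2: place WQ@(3,2)
Op 3: place BK@(0,2)
Op 4: place WK@(2,0)
Op 5: place WQ@(1,0)
Op 6: place BN@(2,2)
Per-piece attacks for W:
  WQ@(1,0): attacks (1,1) (1,2) (1,3) (1,4) (2,0) (0,0) (2,1) (3,2) (0,1) [ray(1,0) blocked at (2,0); ray(1,1) blocked at (3,2)]
  WK@(2,0): attacks (2,1) (3,0) (1,0) (3,1) (1,1)
  WQ@(3,2): attacks (3,3) (3,4) (3,1) (4,2) (2,2) (4,3) (4,1) (2,3) (1,4) (2,1) (1,0) [ray(0,-1) blocked at (3,1); ray(-1,0) blocked at (2,2); ray(-1,-1) blocked at (1,0)]
Union (19 distinct): (0,0) (0,1) (1,0) (1,1) (1,2) (1,3) (1,4) (2,0) (2,1) (2,2) (2,3) (3,0) (3,1) (3,2) (3,3) (3,4) (4,1) (4,2) (4,3)

Answer: 19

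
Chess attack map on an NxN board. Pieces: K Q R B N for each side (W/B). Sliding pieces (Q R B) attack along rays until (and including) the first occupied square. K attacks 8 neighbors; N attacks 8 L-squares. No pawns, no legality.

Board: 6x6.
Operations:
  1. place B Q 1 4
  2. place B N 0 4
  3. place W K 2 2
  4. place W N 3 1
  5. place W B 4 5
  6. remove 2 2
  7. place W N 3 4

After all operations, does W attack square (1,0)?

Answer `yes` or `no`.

Op 1: place BQ@(1,4)
Op 2: place BN@(0,4)
Op 3: place WK@(2,2)
Op 4: place WN@(3,1)
Op 5: place WB@(4,5)
Op 6: remove (2,2)
Op 7: place WN@(3,4)
Per-piece attacks for W:
  WN@(3,1): attacks (4,3) (5,2) (2,3) (1,2) (5,0) (1,0)
  WN@(3,4): attacks (5,5) (1,5) (4,2) (5,3) (2,2) (1,3)
  WB@(4,5): attacks (5,4) (3,4) [ray(-1,-1) blocked at (3,4)]
W attacks (1,0): yes

Answer: yes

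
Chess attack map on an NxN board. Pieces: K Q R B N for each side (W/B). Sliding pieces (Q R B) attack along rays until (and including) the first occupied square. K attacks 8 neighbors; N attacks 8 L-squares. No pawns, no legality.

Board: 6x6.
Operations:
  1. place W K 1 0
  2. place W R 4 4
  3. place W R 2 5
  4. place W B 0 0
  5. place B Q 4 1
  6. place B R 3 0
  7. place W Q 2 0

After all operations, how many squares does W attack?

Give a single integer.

Answer: 28

Derivation:
Op 1: place WK@(1,0)
Op 2: place WR@(4,4)
Op 3: place WR@(2,5)
Op 4: place WB@(0,0)
Op 5: place BQ@(4,1)
Op 6: place BR@(3,0)
Op 7: place WQ@(2,0)
Per-piece attacks for W:
  WB@(0,0): attacks (1,1) (2,2) (3,3) (4,4) [ray(1,1) blocked at (4,4)]
  WK@(1,0): attacks (1,1) (2,0) (0,0) (2,1) (0,1)
  WQ@(2,0): attacks (2,1) (2,2) (2,3) (2,4) (2,5) (3,0) (1,0) (3,1) (4,2) (5,3) (1,1) (0,2) [ray(0,1) blocked at (2,5); ray(1,0) blocked at (3,0); ray(-1,0) blocked at (1,0)]
  WR@(2,5): attacks (2,4) (2,3) (2,2) (2,1) (2,0) (3,5) (4,5) (5,5) (1,5) (0,5) [ray(0,-1) blocked at (2,0)]
  WR@(4,4): attacks (4,5) (4,3) (4,2) (4,1) (5,4) (3,4) (2,4) (1,4) (0,4) [ray(0,-1) blocked at (4,1)]
Union (28 distinct): (0,0) (0,1) (0,2) (0,4) (0,5) (1,0) (1,1) (1,4) (1,5) (2,0) (2,1) (2,2) (2,3) (2,4) (2,5) (3,0) (3,1) (3,3) (3,4) (3,5) (4,1) (4,2) (4,3) (4,4) (4,5) (5,3) (5,4) (5,5)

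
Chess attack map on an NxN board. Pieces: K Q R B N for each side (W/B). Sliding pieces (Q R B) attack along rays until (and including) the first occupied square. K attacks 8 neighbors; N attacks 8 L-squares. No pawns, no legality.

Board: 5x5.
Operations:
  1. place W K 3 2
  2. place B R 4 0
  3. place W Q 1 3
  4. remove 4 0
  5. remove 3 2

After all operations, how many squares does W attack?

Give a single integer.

Answer: 14

Derivation:
Op 1: place WK@(3,2)
Op 2: place BR@(4,0)
Op 3: place WQ@(1,3)
Op 4: remove (4,0)
Op 5: remove (3,2)
Per-piece attacks for W:
  WQ@(1,3): attacks (1,4) (1,2) (1,1) (1,0) (2,3) (3,3) (4,3) (0,3) (2,4) (2,2) (3,1) (4,0) (0,4) (0,2)
Union (14 distinct): (0,2) (0,3) (0,4) (1,0) (1,1) (1,2) (1,4) (2,2) (2,3) (2,4) (3,1) (3,3) (4,0) (4,3)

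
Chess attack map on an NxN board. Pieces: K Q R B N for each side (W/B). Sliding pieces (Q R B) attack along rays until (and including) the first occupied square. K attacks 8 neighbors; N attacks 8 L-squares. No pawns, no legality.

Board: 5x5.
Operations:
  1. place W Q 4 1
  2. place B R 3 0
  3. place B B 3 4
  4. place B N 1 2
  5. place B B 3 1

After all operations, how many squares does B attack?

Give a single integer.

Answer: 14

Derivation:
Op 1: place WQ@(4,1)
Op 2: place BR@(3,0)
Op 3: place BB@(3,4)
Op 4: place BN@(1,2)
Op 5: place BB@(3,1)
Per-piece attacks for B:
  BN@(1,2): attacks (2,4) (3,3) (0,4) (2,0) (3,1) (0,0)
  BR@(3,0): attacks (3,1) (4,0) (2,0) (1,0) (0,0) [ray(0,1) blocked at (3,1)]
  BB@(3,1): attacks (4,2) (4,0) (2,2) (1,3) (0,4) (2,0)
  BB@(3,4): attacks (4,3) (2,3) (1,2) [ray(-1,-1) blocked at (1,2)]
Union (14 distinct): (0,0) (0,4) (1,0) (1,2) (1,3) (2,0) (2,2) (2,3) (2,4) (3,1) (3,3) (4,0) (4,2) (4,3)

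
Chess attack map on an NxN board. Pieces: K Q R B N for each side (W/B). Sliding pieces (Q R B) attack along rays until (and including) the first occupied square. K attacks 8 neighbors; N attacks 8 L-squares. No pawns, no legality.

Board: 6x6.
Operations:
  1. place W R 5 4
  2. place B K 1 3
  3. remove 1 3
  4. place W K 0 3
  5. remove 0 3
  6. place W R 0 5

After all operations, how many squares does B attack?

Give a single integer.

Answer: 0

Derivation:
Op 1: place WR@(5,4)
Op 2: place BK@(1,3)
Op 3: remove (1,3)
Op 4: place WK@(0,3)
Op 5: remove (0,3)
Op 6: place WR@(0,5)
Per-piece attacks for B:
Union (0 distinct): (none)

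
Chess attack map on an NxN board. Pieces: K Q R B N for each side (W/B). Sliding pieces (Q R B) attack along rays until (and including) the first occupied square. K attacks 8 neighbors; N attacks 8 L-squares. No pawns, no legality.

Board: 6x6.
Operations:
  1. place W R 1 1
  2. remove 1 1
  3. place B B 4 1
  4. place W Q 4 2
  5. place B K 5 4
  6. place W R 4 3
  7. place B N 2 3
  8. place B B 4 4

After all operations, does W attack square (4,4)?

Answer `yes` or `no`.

Answer: yes

Derivation:
Op 1: place WR@(1,1)
Op 2: remove (1,1)
Op 3: place BB@(4,1)
Op 4: place WQ@(4,2)
Op 5: place BK@(5,4)
Op 6: place WR@(4,3)
Op 7: place BN@(2,3)
Op 8: place BB@(4,4)
Per-piece attacks for W:
  WQ@(4,2): attacks (4,3) (4,1) (5,2) (3,2) (2,2) (1,2) (0,2) (5,3) (5,1) (3,3) (2,4) (1,5) (3,1) (2,0) [ray(0,1) blocked at (4,3); ray(0,-1) blocked at (4,1)]
  WR@(4,3): attacks (4,4) (4,2) (5,3) (3,3) (2,3) [ray(0,1) blocked at (4,4); ray(0,-1) blocked at (4,2); ray(-1,0) blocked at (2,3)]
W attacks (4,4): yes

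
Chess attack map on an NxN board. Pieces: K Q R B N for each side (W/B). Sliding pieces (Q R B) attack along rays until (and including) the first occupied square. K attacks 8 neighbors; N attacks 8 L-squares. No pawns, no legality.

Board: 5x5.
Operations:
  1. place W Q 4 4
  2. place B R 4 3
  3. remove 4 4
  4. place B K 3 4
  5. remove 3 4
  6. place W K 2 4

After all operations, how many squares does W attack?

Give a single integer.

Op 1: place WQ@(4,4)
Op 2: place BR@(4,3)
Op 3: remove (4,4)
Op 4: place BK@(3,4)
Op 5: remove (3,4)
Op 6: place WK@(2,4)
Per-piece attacks for W:
  WK@(2,4): attacks (2,3) (3,4) (1,4) (3,3) (1,3)
Union (5 distinct): (1,3) (1,4) (2,3) (3,3) (3,4)

Answer: 5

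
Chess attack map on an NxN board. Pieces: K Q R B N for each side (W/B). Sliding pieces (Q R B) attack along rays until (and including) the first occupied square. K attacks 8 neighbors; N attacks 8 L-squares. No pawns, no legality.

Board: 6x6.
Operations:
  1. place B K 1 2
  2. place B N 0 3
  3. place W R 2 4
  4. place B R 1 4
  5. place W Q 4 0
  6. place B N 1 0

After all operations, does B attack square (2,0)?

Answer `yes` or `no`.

Op 1: place BK@(1,2)
Op 2: place BN@(0,3)
Op 3: place WR@(2,4)
Op 4: place BR@(1,4)
Op 5: place WQ@(4,0)
Op 6: place BN@(1,0)
Per-piece attacks for B:
  BN@(0,3): attacks (1,5) (2,4) (1,1) (2,2)
  BN@(1,0): attacks (2,2) (3,1) (0,2)
  BK@(1,2): attacks (1,3) (1,1) (2,2) (0,2) (2,3) (2,1) (0,3) (0,1)
  BR@(1,4): attacks (1,5) (1,3) (1,2) (2,4) (0,4) [ray(0,-1) blocked at (1,2); ray(1,0) blocked at (2,4)]
B attacks (2,0): no

Answer: no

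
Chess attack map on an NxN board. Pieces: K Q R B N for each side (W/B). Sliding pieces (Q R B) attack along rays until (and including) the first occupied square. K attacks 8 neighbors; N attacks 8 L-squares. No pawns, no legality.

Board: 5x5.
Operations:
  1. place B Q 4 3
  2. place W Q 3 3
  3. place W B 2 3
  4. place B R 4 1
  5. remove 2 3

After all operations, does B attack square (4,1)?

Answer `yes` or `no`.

Op 1: place BQ@(4,3)
Op 2: place WQ@(3,3)
Op 3: place WB@(2,3)
Op 4: place BR@(4,1)
Op 5: remove (2,3)
Per-piece attacks for B:
  BR@(4,1): attacks (4,2) (4,3) (4,0) (3,1) (2,1) (1,1) (0,1) [ray(0,1) blocked at (4,3)]
  BQ@(4,3): attacks (4,4) (4,2) (4,1) (3,3) (3,4) (3,2) (2,1) (1,0) [ray(0,-1) blocked at (4,1); ray(-1,0) blocked at (3,3)]
B attacks (4,1): yes

Answer: yes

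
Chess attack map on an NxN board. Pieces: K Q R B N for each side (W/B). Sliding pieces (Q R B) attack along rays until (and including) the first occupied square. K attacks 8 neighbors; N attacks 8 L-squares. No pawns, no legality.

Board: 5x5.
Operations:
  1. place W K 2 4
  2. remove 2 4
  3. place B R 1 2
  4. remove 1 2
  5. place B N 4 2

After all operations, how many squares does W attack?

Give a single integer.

Answer: 0

Derivation:
Op 1: place WK@(2,4)
Op 2: remove (2,4)
Op 3: place BR@(1,2)
Op 4: remove (1,2)
Op 5: place BN@(4,2)
Per-piece attacks for W:
Union (0 distinct): (none)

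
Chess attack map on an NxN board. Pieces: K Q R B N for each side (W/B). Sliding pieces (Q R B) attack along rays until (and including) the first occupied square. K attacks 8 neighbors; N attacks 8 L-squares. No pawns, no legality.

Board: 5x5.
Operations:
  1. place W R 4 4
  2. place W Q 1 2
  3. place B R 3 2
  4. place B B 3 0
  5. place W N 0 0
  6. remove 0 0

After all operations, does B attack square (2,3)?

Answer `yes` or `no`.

Op 1: place WR@(4,4)
Op 2: place WQ@(1,2)
Op 3: place BR@(3,2)
Op 4: place BB@(3,0)
Op 5: place WN@(0,0)
Op 6: remove (0,0)
Per-piece attacks for B:
  BB@(3,0): attacks (4,1) (2,1) (1,2) [ray(-1,1) blocked at (1,2)]
  BR@(3,2): attacks (3,3) (3,4) (3,1) (3,0) (4,2) (2,2) (1,2) [ray(0,-1) blocked at (3,0); ray(-1,0) blocked at (1,2)]
B attacks (2,3): no

Answer: no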